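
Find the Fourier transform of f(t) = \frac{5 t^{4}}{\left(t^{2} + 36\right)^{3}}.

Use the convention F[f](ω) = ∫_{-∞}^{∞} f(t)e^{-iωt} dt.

F(ω) = \frac{5 \pi \left(12 \omega^{2} - 10 \left|{\omega}\right| + 1\right) e^{- 6 \left|{\omega}\right|}}{16}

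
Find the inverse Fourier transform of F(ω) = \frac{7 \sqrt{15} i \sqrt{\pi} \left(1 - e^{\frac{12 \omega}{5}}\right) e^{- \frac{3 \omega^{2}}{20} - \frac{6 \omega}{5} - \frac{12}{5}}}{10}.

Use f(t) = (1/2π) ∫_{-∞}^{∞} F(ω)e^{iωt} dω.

f(t) = 7 e^{- \frac{5 t^{2}}{3}} \sin{\left(4 t \right)}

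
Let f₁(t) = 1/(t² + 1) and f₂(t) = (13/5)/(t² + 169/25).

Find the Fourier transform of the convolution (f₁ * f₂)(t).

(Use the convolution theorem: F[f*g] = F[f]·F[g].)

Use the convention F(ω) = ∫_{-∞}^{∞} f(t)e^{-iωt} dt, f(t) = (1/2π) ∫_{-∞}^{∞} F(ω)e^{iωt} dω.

F[f₁*f₂](ω) = \pi^{2} e^{- \frac{18 \left|{\omega}\right|}{5}}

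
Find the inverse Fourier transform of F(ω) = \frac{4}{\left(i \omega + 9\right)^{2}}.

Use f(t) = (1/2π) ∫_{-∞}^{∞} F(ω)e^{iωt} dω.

f(t) = 4 t e^{- 9 t} u\left(t\right)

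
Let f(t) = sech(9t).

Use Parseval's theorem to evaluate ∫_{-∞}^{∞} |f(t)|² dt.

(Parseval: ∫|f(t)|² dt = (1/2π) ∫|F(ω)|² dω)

∫|f(t)|² dt = \frac{2}{9}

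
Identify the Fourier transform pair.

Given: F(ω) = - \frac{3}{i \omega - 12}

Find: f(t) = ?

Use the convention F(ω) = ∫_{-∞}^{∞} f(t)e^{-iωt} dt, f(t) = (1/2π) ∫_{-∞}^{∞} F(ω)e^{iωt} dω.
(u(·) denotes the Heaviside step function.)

f(t) = 3 e^{12 t} u\left(- t\right)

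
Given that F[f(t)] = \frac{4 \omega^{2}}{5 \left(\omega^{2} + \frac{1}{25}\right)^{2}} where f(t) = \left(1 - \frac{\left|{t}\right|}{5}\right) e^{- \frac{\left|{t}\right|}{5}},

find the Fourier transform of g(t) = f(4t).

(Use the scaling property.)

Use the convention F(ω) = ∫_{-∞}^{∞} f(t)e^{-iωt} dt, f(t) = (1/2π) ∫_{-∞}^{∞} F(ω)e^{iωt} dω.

F[g](ω) = \frac{2000 \omega^{2}}{\left(25 \omega^{2} + 16\right)^{2}}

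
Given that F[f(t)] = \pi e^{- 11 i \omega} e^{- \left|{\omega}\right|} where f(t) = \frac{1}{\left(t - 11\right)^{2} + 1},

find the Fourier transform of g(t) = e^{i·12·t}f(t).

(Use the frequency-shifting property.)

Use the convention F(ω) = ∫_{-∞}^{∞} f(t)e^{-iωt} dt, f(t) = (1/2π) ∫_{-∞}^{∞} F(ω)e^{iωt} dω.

F[g](ω) = \pi e^{- 11 i \left(\omega - 12\right) - \left|{\omega - 12}\right|}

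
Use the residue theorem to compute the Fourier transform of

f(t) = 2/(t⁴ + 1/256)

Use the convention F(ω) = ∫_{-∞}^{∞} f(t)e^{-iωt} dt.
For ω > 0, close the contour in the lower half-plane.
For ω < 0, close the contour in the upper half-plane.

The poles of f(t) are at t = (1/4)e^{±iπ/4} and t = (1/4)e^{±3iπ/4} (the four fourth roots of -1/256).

Let g(z) = f(z)e^{-iωz}; for large |z| the factor e^{-iωz} decays in the lower half-plane when ω > 0 and in the upper half-plane when ω < 0.

Case ω > 0 (lower half-plane, clockwise contour ⇒ F(ω) = -2πi·ΣRes):
  Res_{z = - \frac{\sqrt{2}}{8} - \frac{\sqrt{2} i}{8}} g(z) = \sqrt{2} \left(16 + 16 i\right) e^{\frac{\sqrt{2} \omega \left(-1 + i\right)}{8}}
  Res_{z = \frac{\sqrt{2}}{8} - \frac{\sqrt{2} i}{8}} g(z) = \sqrt{2} \left(-16 + 16 i\right) e^{- \frac{\sqrt{2} \omega \left(1 + i\right)}{8}}
  F(ω) = -2πi·ΣRes = 32 \sqrt{2} \pi \left(\left(1 - i\right) e^{\frac{\sqrt{2} i \omega}{4}} + 1 + i\right) e^{- \frac{\sqrt{2} \omega \left(1 + i\right)}{8}} = 128 \pi e^{- \frac{\sqrt{2} \omega}{8}} \sin{\left(\frac{\sqrt{2} \omega}{8} + \frac{\pi}{4} \right)}

Case ω < 0 (upper half-plane, counterclockwise contour ⇒ F(ω) = +2πi·ΣRes):
  Res_{z = \frac{\sqrt{2}}{8} + \frac{\sqrt{2} i}{8}} g(z) = \sqrt{2} \left(-16 - 16 i\right) e^{\frac{\sqrt{2} \omega \left(1 - i\right)}{8}}
  Res_{z = - \frac{\sqrt{2}}{8} + \frac{\sqrt{2} i}{8}} g(z) = \sqrt{2} \left(16 - 16 i\right) e^{\frac{\sqrt{2} \omega \left(1 + i\right)}{8}}
  F(ω) = 2πi·ΣRes = - 32 \sqrt{2} i \pi \left(\left(1 + i\right) e^{\frac{\sqrt{2} \omega \left(1 - i\right)}{8}} - \left(1 - i\right) e^{\frac{\sqrt{2} \omega \left(1 + i\right)}{8}}\right) = 128 \pi e^{\frac{\sqrt{2} \omega}{8}} \cos{\left(\frac{\sqrt{2} \omega}{8} + \frac{\pi}{4} \right)}

Both cases combine into a single formula in |ω|:

F(ω) = 128 \pi e^{- \frac{\sqrt{2} \left|{\omega}\right|}{8}} \sin{\left(\frac{\sqrt{2} \left|{\omega}\right|}{8} + \frac{\pi}{4} \right)}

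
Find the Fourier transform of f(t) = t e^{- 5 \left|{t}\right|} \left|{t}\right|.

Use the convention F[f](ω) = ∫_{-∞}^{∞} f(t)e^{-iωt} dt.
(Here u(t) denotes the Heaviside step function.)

F(ω) = \frac{4 i \omega \left(\omega^{2} - 75\right)}{\left(\omega^{2} + 25\right)^{3}}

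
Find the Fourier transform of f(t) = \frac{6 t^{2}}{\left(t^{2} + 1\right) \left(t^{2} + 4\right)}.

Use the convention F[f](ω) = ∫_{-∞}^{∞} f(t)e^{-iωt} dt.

F(ω) = 2 \pi \left(2 - e^{\left|{\omega}\right|}\right) e^{- 2 \left|{\omega}\right|}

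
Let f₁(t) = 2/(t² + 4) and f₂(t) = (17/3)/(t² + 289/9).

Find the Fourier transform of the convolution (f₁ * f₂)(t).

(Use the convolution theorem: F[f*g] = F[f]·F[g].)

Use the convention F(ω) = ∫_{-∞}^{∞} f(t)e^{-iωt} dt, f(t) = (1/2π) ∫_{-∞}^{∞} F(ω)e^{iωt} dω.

F[f₁*f₂](ω) = \pi^{2} e^{- \frac{23 \left|{\omega}\right|}{3}}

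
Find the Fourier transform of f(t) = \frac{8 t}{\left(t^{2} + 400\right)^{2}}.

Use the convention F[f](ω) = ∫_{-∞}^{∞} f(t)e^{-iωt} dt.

F(ω) = - \frac{i \pi \omega e^{- 20 \left|{\omega}\right|}}{5}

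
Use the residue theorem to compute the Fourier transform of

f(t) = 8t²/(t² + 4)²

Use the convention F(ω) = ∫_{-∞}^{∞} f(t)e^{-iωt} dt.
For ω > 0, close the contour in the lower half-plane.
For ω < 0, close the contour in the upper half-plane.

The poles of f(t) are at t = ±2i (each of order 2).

Let g(z) = f(z)e^{-iωz}; for large |z| the factor e^{-iωz} decays in the lower half-plane when ω > 0 and in the upper half-plane when ω < 0.

Case ω > 0 (lower half-plane, clockwise contour ⇒ F(ω) = -2πi·ΣRes):
  Res_{z = - 2 i} g(z) = i \left(1 - 2 \omega\right) e^{- 2 \omega} (pole of order 2)
  F(ω) = -2πi·ΣRes = 2 \pi \left(1 - 2 \omega\right) e^{- 2 \omega}

Case ω < 0 (upper half-plane, counterclockwise contour ⇒ F(ω) = +2πi·ΣRes):
  Res_{z = 2 i} g(z) = i \left(- 2 \omega - 1\right) e^{2 \omega} (pole of order 2)
  F(ω) = 2πi·ΣRes = 2 \pi \left(2 \omega + 1\right) e^{2 \omega}

Both cases combine into a single formula in |ω|:

F(ω) = 2 \pi \left(1 - 2 \left|{\omega}\right|\right) e^{- 2 \left|{\omega}\right|}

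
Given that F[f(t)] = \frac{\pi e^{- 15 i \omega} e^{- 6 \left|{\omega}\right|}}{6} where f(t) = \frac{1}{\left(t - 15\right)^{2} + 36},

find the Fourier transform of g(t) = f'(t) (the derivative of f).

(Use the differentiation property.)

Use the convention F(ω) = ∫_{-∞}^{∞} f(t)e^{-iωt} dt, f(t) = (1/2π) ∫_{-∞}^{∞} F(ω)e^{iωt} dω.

F[g](ω) = \frac{i \pi \omega e^{- 15 i \omega - 6 \left|{\omega}\right|}}{6}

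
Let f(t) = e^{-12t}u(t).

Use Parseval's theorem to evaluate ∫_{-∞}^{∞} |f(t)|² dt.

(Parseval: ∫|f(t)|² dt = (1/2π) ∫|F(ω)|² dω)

∫|f(t)|² dt = \frac{1}{24}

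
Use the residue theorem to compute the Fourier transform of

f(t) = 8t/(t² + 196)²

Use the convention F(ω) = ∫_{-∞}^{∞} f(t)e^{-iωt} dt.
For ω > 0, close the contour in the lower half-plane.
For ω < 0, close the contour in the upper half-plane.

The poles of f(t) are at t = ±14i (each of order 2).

Let g(z) = f(z)e^{-iωz}; for large |z| the factor e^{-iωz} decays in the lower half-plane when ω > 0 and in the upper half-plane when ω < 0.

Case ω > 0 (lower half-plane, clockwise contour ⇒ F(ω) = -2πi·ΣRes):
  Res_{z = - 14 i} g(z) = \frac{\omega e^{- 14 \omega}}{7} (pole of order 2)
  F(ω) = -2πi·ΣRes = - \frac{2 i \pi \omega e^{- 14 \omega}}{7}

Case ω < 0 (upper half-plane, counterclockwise contour ⇒ F(ω) = +2πi·ΣRes):
  Res_{z = 14 i} g(z) = - \frac{\omega e^{14 \omega}}{7} (pole of order 2)
  F(ω) = 2πi·ΣRes = - \frac{2 i \pi \omega e^{14 \omega}}{7}

Both cases combine into a single formula in |ω|:

F(ω) = - \frac{2 i \pi \omega e^{- 14 \left|{\omega}\right|}}{7}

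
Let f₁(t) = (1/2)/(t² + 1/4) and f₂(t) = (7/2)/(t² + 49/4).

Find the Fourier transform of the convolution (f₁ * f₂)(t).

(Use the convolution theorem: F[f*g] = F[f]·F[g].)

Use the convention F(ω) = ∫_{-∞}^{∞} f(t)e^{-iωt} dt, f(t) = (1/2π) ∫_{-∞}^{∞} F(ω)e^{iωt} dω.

F[f₁*f₂](ω) = \pi^{2} e^{- 4 \left|{\omega}\right|}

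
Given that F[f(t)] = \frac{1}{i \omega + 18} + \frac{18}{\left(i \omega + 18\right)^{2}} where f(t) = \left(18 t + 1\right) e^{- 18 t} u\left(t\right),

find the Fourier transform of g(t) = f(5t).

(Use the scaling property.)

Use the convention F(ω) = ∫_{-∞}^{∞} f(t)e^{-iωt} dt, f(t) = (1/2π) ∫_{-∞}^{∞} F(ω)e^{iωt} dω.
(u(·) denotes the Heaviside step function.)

F[g](ω) = \frac{- i \omega - 180}{\omega^{2} - 180 i \omega - 8100}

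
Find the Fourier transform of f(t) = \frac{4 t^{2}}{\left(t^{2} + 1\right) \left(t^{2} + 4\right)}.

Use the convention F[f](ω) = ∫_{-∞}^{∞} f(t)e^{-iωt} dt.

F(ω) = \frac{4 \pi \left(2 - e^{\left|{\omega}\right|}\right) e^{- 2 \left|{\omega}\right|}}{3}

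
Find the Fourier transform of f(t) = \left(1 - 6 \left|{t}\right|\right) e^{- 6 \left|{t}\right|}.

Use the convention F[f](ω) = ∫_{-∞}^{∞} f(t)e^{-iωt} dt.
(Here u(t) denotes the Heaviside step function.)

F(ω) = \frac{24 \omega^{2}}{\left(\omega^{2} + 36\right)^{2}}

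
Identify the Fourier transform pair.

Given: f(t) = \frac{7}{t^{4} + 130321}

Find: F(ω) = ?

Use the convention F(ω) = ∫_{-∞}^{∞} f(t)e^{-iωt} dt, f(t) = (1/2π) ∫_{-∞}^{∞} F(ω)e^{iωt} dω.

F(ω) = \frac{7 \pi e^{- \frac{19 \sqrt{2} \left|{\omega}\right|}{2}} \sin{\left(\frac{19 \sqrt{2} \left|{\omega}\right|}{2} + \frac{\pi}{4} \right)}}{6859}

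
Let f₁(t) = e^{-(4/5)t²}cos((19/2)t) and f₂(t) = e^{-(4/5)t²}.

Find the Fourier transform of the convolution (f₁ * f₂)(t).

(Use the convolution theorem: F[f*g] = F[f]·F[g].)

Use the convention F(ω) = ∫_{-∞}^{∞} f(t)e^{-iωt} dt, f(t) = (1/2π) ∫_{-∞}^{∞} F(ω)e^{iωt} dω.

F[f₁*f₂](ω) = \frac{5 \pi \left(e^{\frac{95 \omega}{8}} + 1\right) e^{- \frac{5 \omega^{2}}{8} - \frac{95 \omega}{16} - \frac{1805}{64}}}{8}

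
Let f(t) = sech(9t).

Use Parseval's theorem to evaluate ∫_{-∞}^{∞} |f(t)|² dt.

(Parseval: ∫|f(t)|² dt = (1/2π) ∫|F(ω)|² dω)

∫|f(t)|² dt = \frac{2}{9}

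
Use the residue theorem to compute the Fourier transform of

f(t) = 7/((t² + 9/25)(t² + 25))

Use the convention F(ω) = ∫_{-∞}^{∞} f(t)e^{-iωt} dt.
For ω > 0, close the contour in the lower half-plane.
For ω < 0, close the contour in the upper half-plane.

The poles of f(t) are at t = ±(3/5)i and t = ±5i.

Let g(z) = f(z)e^{-iωz}; for large |z| the factor e^{-iωz} decays in the lower half-plane when ω > 0 and in the upper half-plane when ω < 0.

Case ω > 0 (lower half-plane, clockwise contour ⇒ F(ω) = -2πi·ΣRes):
  Res_{z = - \frac{3 i}{5}} g(z) = \frac{125 i e^{- \frac{3 \omega}{5}}}{528}
  Res_{z = - 5 i} g(z) = - \frac{5 i e^{- 5 \omega}}{176}
  F(ω) = -2πi·ΣRes = - \frac{5 \pi e^{- 5 \omega}}{88} + \frac{125 \pi e^{- \frac{3 \omega}{5}}}{264}

Case ω < 0 (upper half-plane, counterclockwise contour ⇒ F(ω) = +2πi·ΣRes):
  Res_{z = \frac{3 i}{5}} g(z) = - \frac{125 i e^{\frac{3 \omega}{5}}}{528}
  Res_{z = 5 i} g(z) = \frac{5 i e^{5 \omega}}{176}
  F(ω) = 2πi·ΣRes = \frac{5 \pi \left(25 e^{\frac{3 \omega}{5}} - 3 e^{5 \omega}\right)}{264}

Both cases combine into a single formula in |ω|:

F(ω) = - \frac{5 \pi e^{- 5 \left|{\omega}\right|}}{88} + \frac{125 \pi e^{- \frac{3 \left|{\omega}\right|}{5}}}{264}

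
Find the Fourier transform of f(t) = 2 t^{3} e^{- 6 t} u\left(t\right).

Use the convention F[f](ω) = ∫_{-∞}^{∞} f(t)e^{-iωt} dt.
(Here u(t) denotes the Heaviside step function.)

F(ω) = \frac{12}{\left(i \omega + 6\right)^{4}}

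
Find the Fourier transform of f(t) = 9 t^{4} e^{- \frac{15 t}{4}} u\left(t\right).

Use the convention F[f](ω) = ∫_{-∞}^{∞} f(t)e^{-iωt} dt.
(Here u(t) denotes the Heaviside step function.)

F(ω) = \frac{221184}{\left(4 i \omega + 15\right)^{5}}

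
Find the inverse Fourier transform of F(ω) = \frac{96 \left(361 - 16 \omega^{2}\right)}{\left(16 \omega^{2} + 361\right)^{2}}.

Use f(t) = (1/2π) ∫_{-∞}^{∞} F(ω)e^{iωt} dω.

f(t) = 3 e^{- \frac{19 \left|{t}\right|}{4}} \left|{t}\right|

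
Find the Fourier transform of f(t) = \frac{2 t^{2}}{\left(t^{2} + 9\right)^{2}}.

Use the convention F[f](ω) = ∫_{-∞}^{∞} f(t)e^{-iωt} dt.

F(ω) = \frac{\pi \left(1 - 3 \left|{\omega}\right|\right) e^{- 3 \left|{\omega}\right|}}{3}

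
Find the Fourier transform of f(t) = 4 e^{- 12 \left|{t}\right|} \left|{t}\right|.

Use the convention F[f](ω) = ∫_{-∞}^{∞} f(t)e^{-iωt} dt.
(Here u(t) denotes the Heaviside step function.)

F(ω) = \frac{8 \left(144 - \omega^{2}\right)}{\left(\omega^{2} + 144\right)^{2}}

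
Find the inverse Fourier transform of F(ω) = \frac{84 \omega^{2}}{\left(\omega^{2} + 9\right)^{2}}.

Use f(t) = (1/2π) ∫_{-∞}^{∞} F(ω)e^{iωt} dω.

f(t) = 7 \left(1 - 3 \left|{t}\right|\right) e^{- 3 \left|{t}\right|}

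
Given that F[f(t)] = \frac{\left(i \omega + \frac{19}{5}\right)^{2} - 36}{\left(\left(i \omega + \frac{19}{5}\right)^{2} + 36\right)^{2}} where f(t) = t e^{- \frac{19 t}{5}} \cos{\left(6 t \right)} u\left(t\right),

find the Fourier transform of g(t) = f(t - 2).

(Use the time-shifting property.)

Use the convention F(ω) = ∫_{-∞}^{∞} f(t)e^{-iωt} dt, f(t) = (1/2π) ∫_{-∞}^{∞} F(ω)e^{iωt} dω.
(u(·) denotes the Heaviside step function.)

F[g](ω) = \frac{25 \left(\left(5 i \omega + 19\right)^{2} - 900\right) e^{- 2 i \omega}}{\left(\left(5 i \omega + 19\right)^{2} + 900\right)^{2}}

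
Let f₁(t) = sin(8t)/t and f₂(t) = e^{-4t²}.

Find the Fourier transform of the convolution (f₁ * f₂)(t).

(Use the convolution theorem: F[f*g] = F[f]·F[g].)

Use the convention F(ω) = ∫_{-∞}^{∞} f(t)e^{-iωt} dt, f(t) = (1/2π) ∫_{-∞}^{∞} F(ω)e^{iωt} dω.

F[f₁*f₂](ω) = \begin{cases} \frac{\pi^{\frac{3}{2}} e^{- \frac{\omega^{2}}{16}}}{2} & \text{for}\: \omega > -8 \wedge \omega < 8 \\0 & \text{otherwise} \end{cases}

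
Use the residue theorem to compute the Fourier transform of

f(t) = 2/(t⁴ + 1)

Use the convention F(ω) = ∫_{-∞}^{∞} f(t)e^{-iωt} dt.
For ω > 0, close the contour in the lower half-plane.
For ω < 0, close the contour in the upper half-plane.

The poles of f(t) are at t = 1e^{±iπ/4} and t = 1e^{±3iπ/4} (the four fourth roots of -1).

Let g(z) = f(z)e^{-iωz}; for large |z| the factor e^{-iωz} decays in the lower half-plane when ω > 0 and in the upper half-plane when ω < 0.

Case ω > 0 (lower half-plane, clockwise contour ⇒ F(ω) = -2πi·ΣRes):
  Res_{z = - \frac{\sqrt{2}}{2} - \frac{\sqrt{2} i}{2}} g(z) = \frac{\sqrt{2} i \left(1 - i\right) e^{\frac{\sqrt{2} \omega \left(-1 + i\right)}{2}}}{4}
  Res_{z = \frac{\sqrt{2}}{2} - \frac{\sqrt{2} i}{2}} g(z) = \frac{\sqrt{2} i \left(1 + i\right) e^{- \frac{\sqrt{2} \omega \left(1 + i\right)}{2}}}{4}
  F(ω) = -2πi·ΣRes = \frac{\sqrt{2} \pi \left(1 - i\right) \left(e^{\sqrt{2} i \omega} + i\right) e^{- \frac{\sqrt{2} \omega \left(1 + i\right)}{2}}}{2} = 2 \pi e^{- \frac{\sqrt{2} \omega}{2}} \sin{\left(\frac{\sqrt{2} \omega}{2} + \frac{\pi}{4} \right)}

Case ω < 0 (upper half-plane, counterclockwise contour ⇒ F(ω) = +2πi·ΣRes):
  Res_{z = \frac{\sqrt{2}}{2} + \frac{\sqrt{2} i}{2}} g(z) = \frac{\sqrt{2} i \left(-1 + i\right) e^{\frac{\sqrt{2} \omega \left(1 - i\right)}{2}}}{4}
  Res_{z = - \frac{\sqrt{2}}{2} + \frac{\sqrt{2} i}{2}} g(z) = \frac{\sqrt{2} \left(1 - i\right) e^{\frac{\sqrt{2} \omega \left(1 + i\right)}{2}}}{4}
  F(ω) = 2πi·ΣRes = - \frac{\sqrt{2} i \pi \left(i \left(1 - i\right) e^{\frac{\sqrt{2} \omega \left(1 - i\right)}{2}} - \left(1 - i\right) e^{\frac{\sqrt{2} \omega \left(1 + i\right)}{2}}\right)}{2} = 2 \pi e^{\frac{\sqrt{2} \omega}{2}} \cos{\left(\frac{\sqrt{2} \omega}{2} + \frac{\pi}{4} \right)}

Both cases combine into a single formula in |ω|:

F(ω) = 2 \pi e^{- \frac{\sqrt{2} \left|{\omega}\right|}{2}} \sin{\left(\frac{\sqrt{2} \left|{\omega}\right|}{2} + \frac{\pi}{4} \right)}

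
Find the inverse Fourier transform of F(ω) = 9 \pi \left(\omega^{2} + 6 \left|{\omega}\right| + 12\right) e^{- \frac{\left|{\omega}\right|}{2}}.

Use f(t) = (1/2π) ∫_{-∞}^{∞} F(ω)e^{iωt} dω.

f(t) = \frac{9}{\left(t^{2} + \frac{1}{4}\right)^{3}}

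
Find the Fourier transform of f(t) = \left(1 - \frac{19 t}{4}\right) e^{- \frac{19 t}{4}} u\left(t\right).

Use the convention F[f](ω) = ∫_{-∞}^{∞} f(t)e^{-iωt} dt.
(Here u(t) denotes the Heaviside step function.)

F(ω) = \frac{16 i \omega}{- 16 \omega^{2} + 152 i \omega + 361}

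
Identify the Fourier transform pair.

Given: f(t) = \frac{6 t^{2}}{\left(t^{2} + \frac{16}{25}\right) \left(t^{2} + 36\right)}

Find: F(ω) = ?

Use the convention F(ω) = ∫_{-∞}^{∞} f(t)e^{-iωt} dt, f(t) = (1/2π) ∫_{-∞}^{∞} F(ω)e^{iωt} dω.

F(ω) = \frac{225 \pi e^{- 6 \left|{\omega}\right|}}{221} - \frac{30 \pi e^{- \frac{4 \left|{\omega}\right|}{5}}}{221}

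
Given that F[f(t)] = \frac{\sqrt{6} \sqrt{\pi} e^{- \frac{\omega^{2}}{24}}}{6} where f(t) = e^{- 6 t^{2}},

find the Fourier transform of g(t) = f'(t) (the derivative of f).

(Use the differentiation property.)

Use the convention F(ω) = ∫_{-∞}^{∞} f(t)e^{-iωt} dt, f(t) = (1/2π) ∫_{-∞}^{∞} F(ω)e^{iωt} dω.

F[g](ω) = \frac{\sqrt{6} i \sqrt{\pi} \omega e^{- \frac{\omega^{2}}{24}}}{6}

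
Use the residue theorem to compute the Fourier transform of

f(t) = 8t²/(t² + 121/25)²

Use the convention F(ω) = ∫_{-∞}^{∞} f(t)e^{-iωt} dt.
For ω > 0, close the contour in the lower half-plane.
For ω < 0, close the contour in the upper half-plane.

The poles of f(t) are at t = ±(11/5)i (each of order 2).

Let g(z) = f(z)e^{-iωz}; for large |z| the factor e^{-iωz} decays in the lower half-plane when ω > 0 and in the upper half-plane when ω < 0.

Case ω > 0 (lower half-plane, clockwise contour ⇒ F(ω) = -2πi·ΣRes):
  Res_{z = - \frac{11 i}{5}} g(z) = i \left(\frac{10}{11} - 2 \omega\right) e^{- \frac{11 \omega}{5}} (pole of order 2)
  F(ω) = -2πi·ΣRes = \frac{4 \pi \left(5 - 11 \omega\right) e^{- \frac{11 \omega}{5}}}{11}

Case ω < 0 (upper half-plane, counterclockwise contour ⇒ F(ω) = +2πi·ΣRes):
  Res_{z = \frac{11 i}{5}} g(z) = i \left(- 2 \omega - \frac{10}{11}\right) e^{\frac{11 \omega}{5}} (pole of order 2)
  F(ω) = 2πi·ΣRes = \frac{4 \pi \left(11 \omega + 5\right) e^{\frac{11 \omega}{5}}}{11}

Both cases combine into a single formula in |ω|:

F(ω) = \frac{4 \pi \left(5 - 11 \left|{\omega}\right|\right) e^{- \frac{11 \left|{\omega}\right|}{5}}}{11}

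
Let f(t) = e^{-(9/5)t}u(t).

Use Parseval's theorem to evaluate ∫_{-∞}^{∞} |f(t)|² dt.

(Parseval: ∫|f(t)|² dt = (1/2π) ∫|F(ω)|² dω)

∫|f(t)|² dt = \frac{5}{18}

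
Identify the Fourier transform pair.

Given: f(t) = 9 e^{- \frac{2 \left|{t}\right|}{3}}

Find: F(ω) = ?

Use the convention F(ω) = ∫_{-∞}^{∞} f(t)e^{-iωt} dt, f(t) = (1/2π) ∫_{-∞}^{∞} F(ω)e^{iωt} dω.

F(ω) = \frac{108}{9 \omega^{2} + 4}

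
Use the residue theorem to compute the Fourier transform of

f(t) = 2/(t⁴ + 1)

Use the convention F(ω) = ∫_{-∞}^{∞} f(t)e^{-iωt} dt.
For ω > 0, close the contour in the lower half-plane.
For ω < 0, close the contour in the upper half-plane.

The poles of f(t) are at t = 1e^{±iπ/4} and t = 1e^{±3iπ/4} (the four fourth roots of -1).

Let g(z) = f(z)e^{-iωz}; for large |z| the factor e^{-iωz} decays in the lower half-plane when ω > 0 and in the upper half-plane when ω < 0.

Case ω > 0 (lower half-plane, clockwise contour ⇒ F(ω) = -2πi·ΣRes):
  Res_{z = - \frac{\sqrt{2}}{2} - \frac{\sqrt{2} i}{2}} g(z) = \frac{\sqrt{2} i \left(1 - i\right) e^{\frac{\sqrt{2} \omega \left(-1 + i\right)}{2}}}{4}
  Res_{z = \frac{\sqrt{2}}{2} - \frac{\sqrt{2} i}{2}} g(z) = \frac{\sqrt{2} i \left(1 + i\right) e^{- \frac{\sqrt{2} \omega \left(1 + i\right)}{2}}}{4}
  F(ω) = -2πi·ΣRes = \frac{\sqrt{2} \pi \left(1 - i\right) \left(e^{\sqrt{2} i \omega} + i\right) e^{- \frac{\sqrt{2} \omega \left(1 + i\right)}{2}}}{2} = 2 \pi e^{- \frac{\sqrt{2} \omega}{2}} \sin{\left(\frac{\sqrt{2} \omega}{2} + \frac{\pi}{4} \right)}

Case ω < 0 (upper half-plane, counterclockwise contour ⇒ F(ω) = +2πi·ΣRes):
  Res_{z = \frac{\sqrt{2}}{2} + \frac{\sqrt{2} i}{2}} g(z) = \frac{\sqrt{2} i \left(-1 + i\right) e^{\frac{\sqrt{2} \omega \left(1 - i\right)}{2}}}{4}
  Res_{z = - \frac{\sqrt{2}}{2} + \frac{\sqrt{2} i}{2}} g(z) = \frac{\sqrt{2} \left(1 - i\right) e^{\frac{\sqrt{2} \omega \left(1 + i\right)}{2}}}{4}
  F(ω) = 2πi·ΣRes = - \frac{\sqrt{2} i \pi \left(i \left(1 - i\right) e^{\frac{\sqrt{2} \omega \left(1 - i\right)}{2}} - \left(1 - i\right) e^{\frac{\sqrt{2} \omega \left(1 + i\right)}{2}}\right)}{2} = 2 \pi e^{\frac{\sqrt{2} \omega}{2}} \cos{\left(\frac{\sqrt{2} \omega}{2} + \frac{\pi}{4} \right)}

Both cases combine into a single formula in |ω|:

F(ω) = 2 \pi e^{- \frac{\sqrt{2} \left|{\omega}\right|}{2}} \sin{\left(\frac{\sqrt{2} \left|{\omega}\right|}{2} + \frac{\pi}{4} \right)}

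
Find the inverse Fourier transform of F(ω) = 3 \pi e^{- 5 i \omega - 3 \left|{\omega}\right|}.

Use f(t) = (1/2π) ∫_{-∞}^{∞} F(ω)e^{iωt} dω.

f(t) = \frac{9}{\left(t - 5\right)^{2} + 9}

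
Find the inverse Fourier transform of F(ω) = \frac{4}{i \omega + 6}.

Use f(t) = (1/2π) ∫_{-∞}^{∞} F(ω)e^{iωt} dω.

f(t) = 4 e^{- 6 t} u\left(t\right)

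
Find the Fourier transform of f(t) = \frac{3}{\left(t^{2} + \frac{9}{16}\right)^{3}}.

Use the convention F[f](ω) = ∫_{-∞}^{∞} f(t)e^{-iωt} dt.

F(ω) = \frac{8 \pi \left(3 \omega^{2} + 12 \left|{\omega}\right| + 16\right) e^{- \frac{3 \left|{\omega}\right|}{4}}}{27}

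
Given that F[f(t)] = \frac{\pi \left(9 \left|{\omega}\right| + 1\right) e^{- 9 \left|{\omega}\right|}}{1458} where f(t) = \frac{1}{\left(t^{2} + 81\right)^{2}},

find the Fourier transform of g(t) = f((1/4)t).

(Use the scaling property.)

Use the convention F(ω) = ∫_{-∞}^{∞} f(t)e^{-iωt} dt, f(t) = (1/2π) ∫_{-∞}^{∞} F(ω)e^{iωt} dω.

F[g](ω) = \frac{2 \pi \left(36 \left|{\omega}\right| + 1\right) e^{- 36 \left|{\omega}\right|}}{729}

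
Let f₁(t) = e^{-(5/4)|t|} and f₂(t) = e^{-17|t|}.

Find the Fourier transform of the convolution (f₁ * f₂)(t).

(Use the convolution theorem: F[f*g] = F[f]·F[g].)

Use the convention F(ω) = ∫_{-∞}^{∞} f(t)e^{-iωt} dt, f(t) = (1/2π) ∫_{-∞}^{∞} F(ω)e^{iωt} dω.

F[f₁*f₂](ω) = \frac{1360}{\left(\omega^{2} + 289\right) \left(16 \omega^{2} + 25\right)}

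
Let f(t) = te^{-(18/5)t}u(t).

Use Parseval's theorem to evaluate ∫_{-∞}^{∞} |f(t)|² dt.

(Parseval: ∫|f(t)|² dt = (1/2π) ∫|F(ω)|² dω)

∫|f(t)|² dt = \frac{125}{23328}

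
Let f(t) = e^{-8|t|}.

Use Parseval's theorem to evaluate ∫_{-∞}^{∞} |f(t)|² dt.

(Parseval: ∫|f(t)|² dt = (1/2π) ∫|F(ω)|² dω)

∫|f(t)|² dt = \frac{1}{8}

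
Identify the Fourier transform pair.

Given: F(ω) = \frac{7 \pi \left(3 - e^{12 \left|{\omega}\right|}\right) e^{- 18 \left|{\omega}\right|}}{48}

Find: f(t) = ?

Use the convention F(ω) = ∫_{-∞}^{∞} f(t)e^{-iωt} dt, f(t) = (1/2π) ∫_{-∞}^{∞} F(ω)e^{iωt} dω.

f(t) = \frac{7 t^{2}}{\left(t^{2} + 36\right) \left(t^{2} + 324\right)}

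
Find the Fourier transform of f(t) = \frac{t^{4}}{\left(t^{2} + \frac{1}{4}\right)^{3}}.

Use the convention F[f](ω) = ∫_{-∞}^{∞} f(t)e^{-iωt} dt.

F(ω) = \frac{\pi \left(\omega^{2} - 10 \left|{\omega}\right| + 12\right) e^{- \frac{\left|{\omega}\right|}{2}}}{16}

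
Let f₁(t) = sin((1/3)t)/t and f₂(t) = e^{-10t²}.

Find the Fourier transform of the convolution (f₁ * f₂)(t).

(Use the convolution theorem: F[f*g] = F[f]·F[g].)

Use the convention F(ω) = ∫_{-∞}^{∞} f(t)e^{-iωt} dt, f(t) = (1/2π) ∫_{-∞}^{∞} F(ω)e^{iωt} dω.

F[f₁*f₂](ω) = \begin{cases} \frac{\sqrt{10} \pi^{\frac{3}{2}} e^{- \frac{\omega^{2}}{40}}}{10} & \text{for}\: \omega > - \frac{1}{3} \wedge \omega < \frac{1}{3} \\0 & \text{otherwise} \end{cases}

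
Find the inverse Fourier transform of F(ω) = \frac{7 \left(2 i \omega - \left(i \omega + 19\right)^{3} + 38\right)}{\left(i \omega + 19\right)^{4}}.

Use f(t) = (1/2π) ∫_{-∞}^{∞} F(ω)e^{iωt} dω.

f(t) = 7 \left(t^{2} - 1\right) e^{- 19 t} u\left(t\right)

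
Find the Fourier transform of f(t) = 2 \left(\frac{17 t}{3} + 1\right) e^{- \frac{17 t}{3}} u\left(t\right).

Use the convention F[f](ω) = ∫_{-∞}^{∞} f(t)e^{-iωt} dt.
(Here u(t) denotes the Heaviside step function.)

F(ω) = \frac{6 \left(- 3 i \omega - 34\right)}{9 \omega^{2} - 102 i \omega - 289}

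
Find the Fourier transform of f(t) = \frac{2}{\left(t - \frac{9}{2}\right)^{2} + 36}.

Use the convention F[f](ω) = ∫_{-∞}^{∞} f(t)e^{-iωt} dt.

F(ω) = \frac{\pi e^{- \frac{9 i \omega}{2} - 6 \left|{\omega}\right|}}{3}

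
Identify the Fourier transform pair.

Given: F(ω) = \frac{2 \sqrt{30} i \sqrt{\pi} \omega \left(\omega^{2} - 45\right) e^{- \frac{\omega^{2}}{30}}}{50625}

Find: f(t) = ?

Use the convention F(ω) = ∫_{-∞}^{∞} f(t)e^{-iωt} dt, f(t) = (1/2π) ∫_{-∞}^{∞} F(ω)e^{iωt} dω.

f(t) = 2 t^{3} e^{- \frac{15 t^{2}}{2}}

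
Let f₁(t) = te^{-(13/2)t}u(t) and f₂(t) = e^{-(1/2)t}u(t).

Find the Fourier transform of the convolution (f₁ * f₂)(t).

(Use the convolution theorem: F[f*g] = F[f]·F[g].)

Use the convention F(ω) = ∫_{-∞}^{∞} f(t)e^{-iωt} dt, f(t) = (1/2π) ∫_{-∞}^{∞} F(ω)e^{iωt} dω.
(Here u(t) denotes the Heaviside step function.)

F[f₁*f₂](ω) = \frac{8}{\left(2 i \omega + 1\right) \left(2 i \omega + 13\right)^{2}}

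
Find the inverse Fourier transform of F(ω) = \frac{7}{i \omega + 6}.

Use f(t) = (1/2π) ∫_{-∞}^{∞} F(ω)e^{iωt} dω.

f(t) = 7 e^{- 6 t} u\left(t\right)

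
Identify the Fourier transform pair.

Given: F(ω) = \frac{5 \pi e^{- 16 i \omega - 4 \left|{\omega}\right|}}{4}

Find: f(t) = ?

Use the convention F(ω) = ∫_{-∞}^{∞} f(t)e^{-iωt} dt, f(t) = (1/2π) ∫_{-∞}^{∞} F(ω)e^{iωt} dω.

f(t) = \frac{5}{\left(t - 16\right)^{2} + 16}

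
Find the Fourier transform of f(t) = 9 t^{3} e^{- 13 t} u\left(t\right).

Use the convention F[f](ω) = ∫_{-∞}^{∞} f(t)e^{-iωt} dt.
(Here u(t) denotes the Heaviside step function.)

F(ω) = \frac{54}{\left(i \omega + 13\right)^{4}}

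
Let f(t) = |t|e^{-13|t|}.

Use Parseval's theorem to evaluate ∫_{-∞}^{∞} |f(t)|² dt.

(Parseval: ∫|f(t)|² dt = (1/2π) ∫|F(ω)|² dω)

∫|f(t)|² dt = \frac{1}{4394}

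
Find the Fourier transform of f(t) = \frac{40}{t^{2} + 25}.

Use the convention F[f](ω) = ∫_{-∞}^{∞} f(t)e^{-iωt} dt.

F(ω) = 8 \pi e^{- 5 \left|{\omega}\right|}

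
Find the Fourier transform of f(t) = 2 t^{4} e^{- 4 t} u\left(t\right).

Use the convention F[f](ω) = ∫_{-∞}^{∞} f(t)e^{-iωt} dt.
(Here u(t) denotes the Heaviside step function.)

F(ω) = \frac{48}{\left(i \omega + 4\right)^{5}}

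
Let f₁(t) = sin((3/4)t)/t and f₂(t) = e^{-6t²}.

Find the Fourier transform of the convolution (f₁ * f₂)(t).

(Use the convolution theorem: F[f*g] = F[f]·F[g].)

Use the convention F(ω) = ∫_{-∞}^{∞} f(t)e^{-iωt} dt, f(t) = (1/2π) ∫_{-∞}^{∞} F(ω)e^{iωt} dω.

F[f₁*f₂](ω) = \begin{cases} \frac{\sqrt{6} \pi^{\frac{3}{2}} e^{- \frac{\omega^{2}}{24}}}{6} & \text{for}\: \omega > - \frac{3}{4} \wedge \omega < \frac{3}{4} \\0 & \text{otherwise} \end{cases}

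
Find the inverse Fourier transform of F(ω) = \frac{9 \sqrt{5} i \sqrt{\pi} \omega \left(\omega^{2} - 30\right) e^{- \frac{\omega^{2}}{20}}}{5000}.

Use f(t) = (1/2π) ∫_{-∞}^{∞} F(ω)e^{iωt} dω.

f(t) = 9 t^{3} e^{- 5 t^{2}}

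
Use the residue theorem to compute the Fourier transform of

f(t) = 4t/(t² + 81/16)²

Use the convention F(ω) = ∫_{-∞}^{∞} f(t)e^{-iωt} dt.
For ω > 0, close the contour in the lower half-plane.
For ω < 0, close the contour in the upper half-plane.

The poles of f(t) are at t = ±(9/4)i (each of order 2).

Let g(z) = f(z)e^{-iωz}; for large |z| the factor e^{-iωz} decays in the lower half-plane when ω > 0 and in the upper half-plane when ω < 0.

Case ω > 0 (lower half-plane, clockwise contour ⇒ F(ω) = -2πi·ΣRes):
  Res_{z = - \frac{9 i}{4}} g(z) = \frac{4 \omega e^{- \frac{9 \omega}{4}}}{9} (pole of order 2)
  F(ω) = -2πi·ΣRes = - \frac{8 i \pi \omega e^{- \frac{9 \omega}{4}}}{9}

Case ω < 0 (upper half-plane, counterclockwise contour ⇒ F(ω) = +2πi·ΣRes):
  Res_{z = \frac{9 i}{4}} g(z) = - \frac{4 \omega e^{\frac{9 \omega}{4}}}{9} (pole of order 2)
  F(ω) = 2πi·ΣRes = - \frac{8 i \pi \omega e^{\frac{9 \omega}{4}}}{9}

Both cases combine into a single formula in |ω|:

F(ω) = - \frac{8 i \pi \omega e^{- \frac{9 \left|{\omega}\right|}{4}}}{9}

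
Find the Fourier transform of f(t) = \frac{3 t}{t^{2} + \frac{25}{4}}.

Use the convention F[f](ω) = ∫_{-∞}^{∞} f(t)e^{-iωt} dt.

F(ω) = - 3 i \pi e^{- \frac{5 \left|{\omega}\right|}{2}} \operatorname{sign}{\left(\omega \right)}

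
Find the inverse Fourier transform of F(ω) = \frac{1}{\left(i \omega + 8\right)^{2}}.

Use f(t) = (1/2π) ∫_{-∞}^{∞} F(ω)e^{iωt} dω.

f(t) = t e^{- 8 t} u\left(t\right)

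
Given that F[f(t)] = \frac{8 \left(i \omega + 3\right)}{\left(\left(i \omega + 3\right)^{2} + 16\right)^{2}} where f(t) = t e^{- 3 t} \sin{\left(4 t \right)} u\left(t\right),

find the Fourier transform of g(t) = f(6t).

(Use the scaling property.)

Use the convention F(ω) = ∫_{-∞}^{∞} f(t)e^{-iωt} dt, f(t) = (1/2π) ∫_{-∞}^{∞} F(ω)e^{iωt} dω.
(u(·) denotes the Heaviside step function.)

F[g](ω) = \frac{288 \left(i \omega + 18\right)}{\left(\left(i \omega + 18\right)^{2} + 576\right)^{2}}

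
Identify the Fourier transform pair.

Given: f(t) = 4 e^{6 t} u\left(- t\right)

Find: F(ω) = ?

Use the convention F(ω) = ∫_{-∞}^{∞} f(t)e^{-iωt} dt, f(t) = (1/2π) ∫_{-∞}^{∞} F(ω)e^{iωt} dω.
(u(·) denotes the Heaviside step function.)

F(ω) = - \frac{4}{i \omega - 6}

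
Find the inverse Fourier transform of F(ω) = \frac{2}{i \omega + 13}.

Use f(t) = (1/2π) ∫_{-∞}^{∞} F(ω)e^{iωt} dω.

f(t) = 2 e^{- 13 t} u\left(t\right)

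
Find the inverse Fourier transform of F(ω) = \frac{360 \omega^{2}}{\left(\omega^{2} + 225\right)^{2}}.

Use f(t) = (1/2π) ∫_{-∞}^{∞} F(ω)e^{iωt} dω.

f(t) = 6 \left(1 - 15 \left|{t}\right|\right) e^{- 15 \left|{t}\right|}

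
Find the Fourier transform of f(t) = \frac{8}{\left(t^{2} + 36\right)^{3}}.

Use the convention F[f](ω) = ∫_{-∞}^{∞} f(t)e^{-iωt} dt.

F(ω) = \frac{\pi \left(12 \omega^{2} + 6 \left|{\omega}\right| + 1\right) e^{- 6 \left|{\omega}\right|}}{2592}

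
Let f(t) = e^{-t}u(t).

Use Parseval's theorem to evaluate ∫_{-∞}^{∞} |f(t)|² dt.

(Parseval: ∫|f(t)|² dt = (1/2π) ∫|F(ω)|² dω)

∫|f(t)|² dt = \frac{1}{2}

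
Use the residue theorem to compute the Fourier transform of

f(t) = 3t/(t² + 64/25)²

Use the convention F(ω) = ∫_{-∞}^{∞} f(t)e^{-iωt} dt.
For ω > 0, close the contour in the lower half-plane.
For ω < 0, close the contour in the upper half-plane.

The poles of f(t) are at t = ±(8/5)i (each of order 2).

Let g(z) = f(z)e^{-iωz}; for large |z| the factor e^{-iωz} decays in the lower half-plane when ω > 0 and in the upper half-plane when ω < 0.

Case ω > 0 (lower half-plane, clockwise contour ⇒ F(ω) = -2πi·ΣRes):
  Res_{z = - \frac{8 i}{5}} g(z) = \frac{15 \omega e^{- \frac{8 \omega}{5}}}{32} (pole of order 2)
  F(ω) = -2πi·ΣRes = - \frac{15 i \pi \omega e^{- \frac{8 \omega}{5}}}{16}

Case ω < 0 (upper half-plane, counterclockwise contour ⇒ F(ω) = +2πi·ΣRes):
  Res_{z = \frac{8 i}{5}} g(z) = - \frac{15 \omega e^{\frac{8 \omega}{5}}}{32} (pole of order 2)
  F(ω) = 2πi·ΣRes = - \frac{15 i \pi \omega e^{\frac{8 \omega}{5}}}{16}

Both cases combine into a single formula in |ω|:

F(ω) = - \frac{15 i \pi \omega e^{- \frac{8 \left|{\omega}\right|}{5}}}{16}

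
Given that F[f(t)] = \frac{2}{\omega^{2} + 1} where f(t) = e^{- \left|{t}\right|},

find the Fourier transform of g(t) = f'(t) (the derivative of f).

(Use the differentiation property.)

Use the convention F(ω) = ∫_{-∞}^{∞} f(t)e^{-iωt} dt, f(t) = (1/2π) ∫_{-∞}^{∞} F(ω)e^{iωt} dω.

F[g](ω) = \frac{2 i \omega}{\omega^{2} + 1}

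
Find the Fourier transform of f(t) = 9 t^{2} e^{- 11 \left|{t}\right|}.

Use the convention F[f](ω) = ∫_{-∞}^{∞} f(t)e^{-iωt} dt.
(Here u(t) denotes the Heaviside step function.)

F(ω) = \frac{396 \left(121 - 3 \omega^{2}\right)}{\left(\omega^{2} + 121\right)^{3}}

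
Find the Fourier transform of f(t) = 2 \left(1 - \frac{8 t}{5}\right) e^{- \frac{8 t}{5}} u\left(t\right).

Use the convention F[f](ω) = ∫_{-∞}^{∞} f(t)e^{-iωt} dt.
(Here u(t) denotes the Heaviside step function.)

F(ω) = \frac{50 i \omega}{- 25 \omega^{2} + 80 i \omega + 64}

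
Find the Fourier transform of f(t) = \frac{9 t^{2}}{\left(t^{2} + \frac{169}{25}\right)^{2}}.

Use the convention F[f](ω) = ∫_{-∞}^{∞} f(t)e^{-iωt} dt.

F(ω) = \frac{9 \pi \left(5 - 13 \left|{\omega}\right|\right) e^{- \frac{13 \left|{\omega}\right|}{5}}}{26}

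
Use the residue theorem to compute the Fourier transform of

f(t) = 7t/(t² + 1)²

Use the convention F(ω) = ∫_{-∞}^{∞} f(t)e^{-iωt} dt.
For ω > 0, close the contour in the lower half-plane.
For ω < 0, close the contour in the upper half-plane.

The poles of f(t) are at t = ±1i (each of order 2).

Let g(z) = f(z)e^{-iωz}; for large |z| the factor e^{-iωz} decays in the lower half-plane when ω > 0 and in the upper half-plane when ω < 0.

Case ω > 0 (lower half-plane, clockwise contour ⇒ F(ω) = -2πi·ΣRes):
  Res_{z = - i} g(z) = \frac{7 \omega e^{- \omega}}{4} (pole of order 2)
  F(ω) = -2πi·ΣRes = - \frac{7 i \pi \omega e^{- \omega}}{2}

Case ω < 0 (upper half-plane, counterclockwise contour ⇒ F(ω) = +2πi·ΣRes):
  Res_{z = i} g(z) = - \frac{7 \omega e^{\omega}}{4} (pole of order 2)
  F(ω) = 2πi·ΣRes = - \frac{7 i \pi \omega e^{\omega}}{2}

Both cases combine into a single formula in |ω|:

F(ω) = - \frac{7 i \pi \omega e^{- \left|{\omega}\right|}}{2}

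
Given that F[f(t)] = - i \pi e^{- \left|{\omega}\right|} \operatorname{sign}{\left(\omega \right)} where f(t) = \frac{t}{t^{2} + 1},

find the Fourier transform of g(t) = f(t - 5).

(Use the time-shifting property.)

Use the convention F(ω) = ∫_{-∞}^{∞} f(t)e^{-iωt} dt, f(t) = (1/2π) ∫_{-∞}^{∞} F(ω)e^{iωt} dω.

F[g](ω) = - i \pi e^{- 5 i \omega} e^{- \left|{\omega}\right|} \operatorname{sign}{\left(\omega \right)}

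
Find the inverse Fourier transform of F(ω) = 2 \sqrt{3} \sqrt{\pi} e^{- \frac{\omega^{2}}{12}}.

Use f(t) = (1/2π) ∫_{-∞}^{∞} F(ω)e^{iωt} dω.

f(t) = 6 e^{- 3 t^{2}}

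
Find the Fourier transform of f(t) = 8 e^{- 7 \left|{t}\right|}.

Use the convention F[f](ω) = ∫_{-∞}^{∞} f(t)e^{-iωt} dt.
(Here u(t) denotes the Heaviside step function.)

F(ω) = \frac{112}{\omega^{2} + 49}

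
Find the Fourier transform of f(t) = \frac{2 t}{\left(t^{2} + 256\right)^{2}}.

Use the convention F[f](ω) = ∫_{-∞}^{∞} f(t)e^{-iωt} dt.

F(ω) = - \frac{i \pi \omega e^{- 16 \left|{\omega}\right|}}{16}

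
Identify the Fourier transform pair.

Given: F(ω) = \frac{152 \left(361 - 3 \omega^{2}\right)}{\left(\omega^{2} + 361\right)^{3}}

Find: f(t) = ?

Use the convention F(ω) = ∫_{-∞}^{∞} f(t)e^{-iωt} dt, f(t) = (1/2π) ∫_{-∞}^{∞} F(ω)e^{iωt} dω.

f(t) = 2 t^{2} e^{- 19 \left|{t}\right|}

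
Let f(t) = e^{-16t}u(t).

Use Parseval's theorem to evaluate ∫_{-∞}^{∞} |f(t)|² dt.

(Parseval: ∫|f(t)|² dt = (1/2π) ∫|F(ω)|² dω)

∫|f(t)|² dt = \frac{1}{32}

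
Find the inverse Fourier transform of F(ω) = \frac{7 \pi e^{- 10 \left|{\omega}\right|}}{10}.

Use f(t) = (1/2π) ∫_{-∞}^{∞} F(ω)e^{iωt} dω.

f(t) = \frac{7}{t^{2} + 100}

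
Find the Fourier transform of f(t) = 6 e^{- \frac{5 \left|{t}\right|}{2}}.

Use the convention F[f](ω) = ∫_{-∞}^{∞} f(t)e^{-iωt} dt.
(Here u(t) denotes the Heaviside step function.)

F(ω) = \frac{120}{4 \omega^{2} + 25}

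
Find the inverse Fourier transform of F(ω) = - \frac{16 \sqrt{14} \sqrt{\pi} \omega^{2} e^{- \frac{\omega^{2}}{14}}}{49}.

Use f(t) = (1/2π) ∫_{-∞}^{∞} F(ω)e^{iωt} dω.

f(t) = 8 \left(14 t^{2} - 2\right) e^{- \frac{7 t^{2}}{2}}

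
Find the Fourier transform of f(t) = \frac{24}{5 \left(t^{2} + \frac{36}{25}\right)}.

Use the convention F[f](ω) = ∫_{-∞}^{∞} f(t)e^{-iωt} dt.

F(ω) = 4 \pi e^{- \frac{6 \left|{\omega}\right|}{5}}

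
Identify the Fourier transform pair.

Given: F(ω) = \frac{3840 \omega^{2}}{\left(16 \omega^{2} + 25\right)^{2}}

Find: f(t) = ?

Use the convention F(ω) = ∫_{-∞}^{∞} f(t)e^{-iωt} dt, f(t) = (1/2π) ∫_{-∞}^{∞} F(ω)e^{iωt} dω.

f(t) = 3 \left(1 - \frac{5 \left|{t}\right|}{4}\right) e^{- \frac{5 \left|{t}\right|}{4}}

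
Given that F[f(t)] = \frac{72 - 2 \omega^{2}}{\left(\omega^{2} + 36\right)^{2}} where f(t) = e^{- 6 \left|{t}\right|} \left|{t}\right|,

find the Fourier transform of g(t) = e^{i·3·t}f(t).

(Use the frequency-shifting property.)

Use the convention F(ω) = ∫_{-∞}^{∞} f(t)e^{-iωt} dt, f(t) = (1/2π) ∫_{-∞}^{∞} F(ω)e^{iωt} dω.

F[g](ω) = \frac{2 \left(36 - \left(\omega - 3\right)^{2}\right)}{\left(\left(\omega - 3\right)^{2} + 36\right)^{2}}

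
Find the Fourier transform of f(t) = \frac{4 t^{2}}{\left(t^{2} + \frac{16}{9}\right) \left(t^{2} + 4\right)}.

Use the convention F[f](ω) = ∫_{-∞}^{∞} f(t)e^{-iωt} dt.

F(ω) = \frac{18 \pi e^{- 2 \left|{\omega}\right|}}{5} - \frac{12 \pi e^{- \frac{4 \left|{\omega}\right|}{3}}}{5}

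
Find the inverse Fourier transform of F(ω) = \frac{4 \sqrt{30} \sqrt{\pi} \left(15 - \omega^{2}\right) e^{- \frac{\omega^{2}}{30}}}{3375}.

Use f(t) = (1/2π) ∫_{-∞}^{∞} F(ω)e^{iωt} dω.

f(t) = 4 t^{2} e^{- \frac{15 t^{2}}{2}}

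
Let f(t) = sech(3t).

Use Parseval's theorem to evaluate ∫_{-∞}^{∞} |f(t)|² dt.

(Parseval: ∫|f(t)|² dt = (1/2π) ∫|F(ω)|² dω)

∫|f(t)|² dt = \frac{2}{3}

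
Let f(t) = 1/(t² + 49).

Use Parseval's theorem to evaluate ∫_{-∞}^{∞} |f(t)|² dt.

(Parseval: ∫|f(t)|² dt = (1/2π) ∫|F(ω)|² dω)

∫|f(t)|² dt = \frac{\pi}{686}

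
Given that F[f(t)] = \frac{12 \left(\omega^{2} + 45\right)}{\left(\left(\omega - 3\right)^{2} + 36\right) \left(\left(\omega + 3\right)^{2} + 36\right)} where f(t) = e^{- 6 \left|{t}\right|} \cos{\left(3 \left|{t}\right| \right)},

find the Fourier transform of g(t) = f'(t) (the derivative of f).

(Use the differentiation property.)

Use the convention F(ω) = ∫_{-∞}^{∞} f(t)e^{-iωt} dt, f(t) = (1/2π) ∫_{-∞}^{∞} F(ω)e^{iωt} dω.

F[g](ω) = \frac{12 i \omega \left(\omega^{2} + 45\right)}{\omega^{4} + 54 \omega^{2} + 2025}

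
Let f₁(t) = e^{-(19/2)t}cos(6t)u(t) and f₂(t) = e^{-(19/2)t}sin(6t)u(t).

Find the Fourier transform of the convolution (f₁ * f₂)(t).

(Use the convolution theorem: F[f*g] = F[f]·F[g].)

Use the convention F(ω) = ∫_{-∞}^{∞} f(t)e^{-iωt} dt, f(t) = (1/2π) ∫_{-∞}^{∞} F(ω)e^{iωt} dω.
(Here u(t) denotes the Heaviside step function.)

F[f₁*f₂](ω) = \frac{48 \left(2 i \omega + 19\right)}{\left(\left(2 i \omega + 19\right)^{2} + 144\right)^{2}}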